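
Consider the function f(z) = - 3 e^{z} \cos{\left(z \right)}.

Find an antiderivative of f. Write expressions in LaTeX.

An antiderivative is F(z) = - \frac{3 e^{z} \sin{\left(z \right)}}{2} - \frac{3 e^{z} \cos{\left(z \right)}}{2}.

For F(z) to be correct the identity F'(z) - f(z) = 0 must hold.
Check: d/dz[- \frac{3 e^{z} \sin{\left(z \right)}}{2} - \frac{3 e^{z} \cos{\left(z \right)}}{2}] = - 3 e^{z} \cos{\left(z \right)} = f(z).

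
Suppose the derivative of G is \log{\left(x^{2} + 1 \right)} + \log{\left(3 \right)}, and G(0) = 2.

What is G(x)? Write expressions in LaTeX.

The proposed G(x) is checked by its d/dx: the result must match the given G'(x).
A general antiderivative is x \log{\left(3 x^{2} + 3 \right)} - 2 x + 2 \operatorname{atan}{\left(x \right)} + C.
The condition gives C = 2 - (0) = 2.
So G(x) = x \log{\left(3 x^{2} + 3 \right)} - 2 x + 2 \operatorname{atan}{\left(x \right)} + 2.
Check: d/dx[x \log{\left(3 x^{2} + 3 \right)} - 2 x + 2 \operatorname{atan}{\left(x \right)} + 2] = \log{\left(x^{2} + 1 \right)} + \log{\left(3 \right)} = G'(x).

G(x) = x \log{\left(3 x^{2} + 3 \right)} - 2 x + 2 \operatorname{atan}{\left(x \right)} + 2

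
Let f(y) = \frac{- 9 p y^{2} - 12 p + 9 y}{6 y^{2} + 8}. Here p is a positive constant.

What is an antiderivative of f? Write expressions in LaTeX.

An antiderivative is F(y) = - \frac{3 p y}{2} + \frac{3 \log{\left(\frac{3 y^{2}}{2} + 2 \right)}}{4}.

Whatever form F(y) takes, F'(y) = f(y) is non-negotiable.
Check: d/dy[- \frac{3 p y}{2} + \frac{3 \log{\left(\frac{3 y^{2}}{2} + 2 \right)}}{4}] = \frac{- 9 p y^{2} - 12 p + 9 y}{6 y^{2} + 8} = f(y).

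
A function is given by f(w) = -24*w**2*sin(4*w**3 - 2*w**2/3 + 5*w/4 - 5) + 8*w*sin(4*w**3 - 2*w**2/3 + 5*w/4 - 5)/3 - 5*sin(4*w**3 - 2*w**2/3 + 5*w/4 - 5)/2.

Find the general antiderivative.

The substitution u = 4*w**3 - 2*w**2/3 + 5*w/4 - 5 works: f is exactly (dF/du)*(du/dw) for that inner function.
Check: d/dw[2*cos(4*w**3 - 2*w**2/3 + 5*w/4 - 5)] = -24*w**2*sin(4*w**3 - 2*w**2/3 + 5*w/4 - 5) + 8*w*sin(4*w**3 - 2*w**2/3 + 5*w/4 - 5)/3 - 5*sin(4*w**3 - 2*w**2/3 + 5*w/4 - 5)/2 = f(w).

F(w) = 2*cos(4*w**3 - 2*w**2/3 + 5*w/4 - 5) + C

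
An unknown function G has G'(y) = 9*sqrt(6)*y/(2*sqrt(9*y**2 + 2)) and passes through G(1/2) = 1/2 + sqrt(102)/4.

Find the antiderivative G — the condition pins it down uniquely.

The substitution u = 3*y**2/2 + 1/3 works: G'(y) is exactly (dG/du)*(du/dy) for that inner function.
A general antiderivative is 3*sqrt(3*y**2/2 + 1/3) + C.
The condition gives C = 1/2 + sqrt(102)/4 - (sqrt(102)/4) = 1/2.
So G(y) = (sqrt(6)*sqrt(9*y**2 + 2) + 1)/2.
Check: d/dy[(sqrt(6)*sqrt(9*y**2 + 2) + 1)/2] = 9*sqrt(6)*y/(2*sqrt(9*y**2 + 2)) = G'(y).

G(y) = (sqrt(6)*sqrt(9*y**2 + 2) + 1)/2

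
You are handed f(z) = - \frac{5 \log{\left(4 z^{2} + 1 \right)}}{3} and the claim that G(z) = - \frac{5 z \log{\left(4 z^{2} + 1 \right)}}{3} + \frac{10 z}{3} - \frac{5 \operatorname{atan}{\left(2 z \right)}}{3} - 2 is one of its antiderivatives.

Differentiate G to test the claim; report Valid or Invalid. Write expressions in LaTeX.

d/dz[G] = - \frac{5 \log{\left(4 z^{2} + 1 \right)}}{3}
This equals f(z) exactly, so the claim holds.

Valid - differentiating G returns exactly f.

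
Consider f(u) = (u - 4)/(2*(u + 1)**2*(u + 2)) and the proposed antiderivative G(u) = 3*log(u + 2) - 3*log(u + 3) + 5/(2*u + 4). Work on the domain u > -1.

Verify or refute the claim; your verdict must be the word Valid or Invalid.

Invalid: d/du[G] - f = (-2*u**2 + 9*u + 21)/(2*u**5 + 18*u**4 + 62*u**3 + 102*u**2 + 80*u + 24), which is not 0.

d/du[G] = (u - 3)/(2*u**3 + 14*u**2 + 32*u + 24)
d/du[G] - f(u) = (-2*u**2 + 9*u + 21)/(2*u**5 + 18*u**4 + 62*u**3 + 102*u**2 + 80*u + 24) != 0.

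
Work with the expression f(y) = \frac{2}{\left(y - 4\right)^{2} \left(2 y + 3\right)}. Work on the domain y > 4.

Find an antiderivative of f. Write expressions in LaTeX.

The denominator factors as \left(y - 4\right)^{2} \left(2 y + 3\right); partial fractions split f into directly integrable pieces: \frac{8}{121 \left(2 y + 3\right)} - \frac{4}{121 \left(y - 4\right)} + \frac{2}{11 \left(y - 4\right)^{2}}.
Check: d/dy[\frac{- 4 y \log{\left(y - 4 \right)} + 4 y \log{\left(y + \frac{3}{2} \right)} + 16 \log{\left(y - 4 \right)} - 16 \log{\left(y + \frac{3}{2} \right)} - 22}{121 y - 484}] = \frac{2}{2 y^{3} - 13 y^{2} + 8 y + 48}, which equals f(y).

An antiderivative is F(y) = \frac{- 4 y \log{\left(y - 4 \right)} + 4 y \log{\left(y + \frac{3}{2} \right)} + 16 \log{\left(y - 4 \right)} - 16 \log{\left(y + \frac{3}{2} \right)} - 22}{121 y - 484}.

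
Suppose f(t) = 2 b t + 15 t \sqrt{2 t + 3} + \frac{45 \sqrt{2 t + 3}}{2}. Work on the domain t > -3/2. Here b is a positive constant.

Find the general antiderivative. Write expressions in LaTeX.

F(t) = b t^{2} + \frac{3 \left(2 t + 3\right)^{\frac{5}{2}}}{2} + C

The integrand splits into summands that can be handled one at a time.
Check: d/dt[b t^{2} + \frac{3 \left(2 t + 3\right)^{\frac{5}{2}}}{2}] = 2 b t + 15 t \sqrt{2 t + 3} + \frac{45 \sqrt{2 t + 3}}{2} = f(t).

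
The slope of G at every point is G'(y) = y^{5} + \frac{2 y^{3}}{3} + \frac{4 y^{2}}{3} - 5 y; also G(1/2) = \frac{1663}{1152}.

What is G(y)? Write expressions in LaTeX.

G(y) = \frac{y^{6}}{6} + \frac{y^{4}}{6} + \frac{4 y^{3}}{9} - \frac{5 y^{2}}{2} + 2

The integrand splits into summands that can be handled one at a time.
A general antiderivative is \frac{y^{6}}{6} + \frac{y^{4}}{6} + \frac{4 y^{3}}{9} - \frac{5 y^{2}}{2} + C.
The condition gives C = \frac{1663}{1152} - (- \frac{641}{1152}) = 2.
So G(y) = \frac{y^{6}}{6} + \frac{y^{4}}{6} + \frac{4 y^{3}}{9} - \frac{5 y^{2}}{2} + 2.
Check: d/dy[\frac{y^{6}}{6} + \frac{y^{4}}{6} + \frac{4 y^{3}}{9} - \frac{5 y^{2}}{2} + 2] = y^{5} + \frac{2 y^{3}}{3} + \frac{4 y^{2}}{3} - 5 y = G'(y).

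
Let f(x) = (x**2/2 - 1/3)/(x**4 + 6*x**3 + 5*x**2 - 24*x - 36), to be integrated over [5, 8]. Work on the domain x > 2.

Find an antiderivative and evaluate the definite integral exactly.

Antiderivative: F(x) = -(-x*log(x - 2) + 25*x*log(x + 2) - 24*x*log(x + 3) - 3*log(x - 2) + 75*log(x + 2) - 72*log(x + 3) + 50)/(60*(x + 3)); value = -5*log(10)/12 - 2*log(8)/5 - log(3)/60 + 5/176 + log(6)/60 + 5*log(7)/12 + 2*log(11)/5

Factor the denominator (6*(x - 2)*(x + 2)*(x + 3)**2) and decompose: f = 2/(5*(x + 3)) + 5/(6*(x + 3)**2) - 5/(12*(x + 2)) + 1/(60*(x - 2)); each piece integrates to a log, atan, or power term.
F(x) = -(-x*log(x - 2) + 25*x*log(x + 2) - 24*x*log(x + 3) - 3*log(x - 2) + 75*log(x + 2) - 72*log(x + 3) + 50)/(60*(x + 3)) is an antiderivative of f.
Check: d/dx[-(-x*log(x - 2) + 25*x*log(x + 2) - 24*x*log(x + 3) - 3*log(x - 2) + 75*log(x + 2) - 72*log(x + 3) + 50)/(60*(x + 3))] = (3*x**2 - 2)/(6*x**4 + 36*x**3 + 30*x**2 - 144*x - 216), which equals f(x).
F(8) = -5*log(10)/12 - 5/66 + log(6)/60 + 2*log(11)/5; F(5) = -5*log(7)/12 - 5/48 + log(3)/60 + 2*log(8)/5.
Integral = F(8) - F(5) = -5*log(10)/12 - 2*log(8)/5 - log(3)/60 + 5/176 + log(6)/60 + 5*log(7)/12 + 2*log(11)/5.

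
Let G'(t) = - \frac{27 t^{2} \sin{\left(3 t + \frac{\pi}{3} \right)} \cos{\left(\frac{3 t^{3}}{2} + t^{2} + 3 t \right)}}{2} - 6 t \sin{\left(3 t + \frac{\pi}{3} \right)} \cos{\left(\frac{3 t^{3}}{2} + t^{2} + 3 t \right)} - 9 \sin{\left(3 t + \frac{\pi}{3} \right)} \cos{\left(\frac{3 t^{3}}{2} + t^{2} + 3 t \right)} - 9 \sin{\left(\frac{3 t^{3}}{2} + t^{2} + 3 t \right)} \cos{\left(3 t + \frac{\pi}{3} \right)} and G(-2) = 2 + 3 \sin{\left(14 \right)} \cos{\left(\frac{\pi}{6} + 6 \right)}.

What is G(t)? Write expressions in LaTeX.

G(t) = - 3 \sin{\left(3 t + \frac{\pi}{3} \right)} \sin{\left(\frac{3 t^{3}}{2} + t^{2} + 3 t \right)} + 2

Recognize the product-rule pattern: G'(t) = u'v + uv' with u = - 3 \sin{\left(3 t + \frac{\pi}{3} \right)}, v = \sin{\left(\frac{3 t^{3}}{2} + t^{2} + 3 t \right)}, so integration by parts undoes it.
A general antiderivative is - 3 \sin{\left(3 t + \frac{\pi}{3} \right)} \sin{\left(\frac{3 t^{3}}{2} + t^{2} + 3 t \right)} + C.
The condition gives C = 2 + 3 \sin{\left(14 \right)} \cos{\left(\frac{\pi}{6} + 6 \right)} - (3 \sin{\left(14 \right)} \cos{\left(\frac{\pi}{6} + 6 \right)}) = 2.
So G(t) = - 3 \sin{\left(3 t + \frac{\pi}{3} \right)} \sin{\left(\frac{3 t^{3}}{2} + t^{2} + 3 t \right)} + 2.
Check: d/dt[- 3 \sin{\left(3 t + \frac{\pi}{3} \right)} \sin{\left(\frac{3 t^{3}}{2} + t^{2} + 3 t \right)} + 2] = - \frac{27 t^{2} \sin{\left(3 t + \frac{\pi}{3} \right)} \cos{\left(\frac{3 t^{3}}{2} + t^{2} + 3 t \right)}}{2} - 6 t \sin{\left(3 t + \frac{\pi}{3} \right)} \cos{\left(\frac{3 t^{3}}{2} + t^{2} + 3 t \right)} - 9 \sin{\left(3 t + \frac{\pi}{3} \right)} \cos{\left(\frac{3 t^{3}}{2} + t^{2} + 3 t \right)} - 9 \sin{\left(\frac{3 t^{3}}{2} + t^{2} + 3 t \right)} \cos{\left(3 t + \frac{\pi}{3} \right)} = G'(t).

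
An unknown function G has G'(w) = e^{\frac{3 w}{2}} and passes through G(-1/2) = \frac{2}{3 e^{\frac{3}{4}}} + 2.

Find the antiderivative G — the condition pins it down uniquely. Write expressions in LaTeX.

G(w) = \frac{2 e^{\frac{3 w}{2}}}{3} + 2

Recover the given G'(w) by differentiating a candidate G(w); any mismatch rules it out.
A general antiderivative is \frac{2 e^{\frac{3 w}{2}}}{3} + C.
The condition gives C = \frac{2}{3 e^{\frac{3}{4}}} + 2 - (\frac{2}{3 e^{\frac{3}{4}}}) = 2.
So G(w) = \frac{2 e^{\frac{3 w}{2}}}{3} + 2.
Check: d/dw[\frac{2 e^{\frac{3 w}{2}}}{3} + 2] = e^{\frac{3 w}{2}} = G'(w).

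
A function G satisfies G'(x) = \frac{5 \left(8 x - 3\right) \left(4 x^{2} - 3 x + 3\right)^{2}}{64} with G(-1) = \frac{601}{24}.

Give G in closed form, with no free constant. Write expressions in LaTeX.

G'(x) matches the chain-rule pattern g'(h)*h' with inner function h(x) = x^{2} - \frac{3 x}{4} + \frac{3}{4}; substituting u = h(x) collapses the integral.
A general antiderivative is \frac{5 \left(x^{2} - \frac{3 x}{4} + \frac{3}{4}\right)^{3}}{3} + C.
The condition gives C = \frac{601}{24} - (\frac{625}{24}) = -1.
So G(x) = \frac{5 \left(x^{2} - \frac{3 x}{4} + \frac{3}{4}\right)^{3}}{3} - 1.
Check: d/dx[\frac{5 \left(x^{2} - \frac{3 x}{4} + \frac{3}{4}\right)^{3}}{3} - 1] = 10 x^{5} - \frac{75 x^{4}}{4} + \frac{105 x^{3}}{4} - \frac{1215 x^{2}}{64} + \frac{315 x}{32} - \frac{135}{64}, which equals G'(x).

G(x) = \frac{5 \left(x^{2} - \frac{3 x}{4} + \frac{3}{4}\right)^{3}}{3} - 1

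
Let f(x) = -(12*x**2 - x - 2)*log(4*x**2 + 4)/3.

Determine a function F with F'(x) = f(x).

An antiderivative is F(x) = 8*x**3/9 - x**2/6 - 4*x + (-4*x**3/3 + x**2/6 + 2*x/3)*log(4*x**2 + 4) + log(x**2 + 1)/6 + 4*atan(x).

Whatever form F(x) takes, F'(x) = f(x) is non-negotiable.
Check: d/dx[8*x**3/9 - x**2/6 - 4*x + (-4*x**3/3 + x**2/6 + 2*x/3)*log(4*x**2 + 4) + log(x**2 + 1)/6 + 4*atan(x)] = -4*x**2*log(x**2 + 1) - 8*x**2*log(2) + x*log(x**2 + 1)/3 + 2*x*log(2)/3 + 2*log(x**2 + 1)/3 + 4*log(2)/3, which equals f(x).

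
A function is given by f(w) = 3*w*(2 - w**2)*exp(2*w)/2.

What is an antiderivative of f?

An antiderivative is F(w) = -3*w**3*exp(2*w)/4 + 9*w**2*exp(2*w)/8 + 3*w*exp(2*w)/8 - 3*exp(2*w)/16.

f has the shape u'v + uv' for u = -3*w**3/4 + 9*w**2/8 + 3*w/8 - 3/16 and v = exp(2*w) — it is the derivative of the product u*v.
Check: d/dw[-3*w**3*exp(2*w)/4 + 9*w**2*exp(2*w)/8 + 3*w*exp(2*w)/8 - 3*exp(2*w)/16] = -3*w**3*exp(2*w)/2 + 3*w*exp(2*w), which equals f(w).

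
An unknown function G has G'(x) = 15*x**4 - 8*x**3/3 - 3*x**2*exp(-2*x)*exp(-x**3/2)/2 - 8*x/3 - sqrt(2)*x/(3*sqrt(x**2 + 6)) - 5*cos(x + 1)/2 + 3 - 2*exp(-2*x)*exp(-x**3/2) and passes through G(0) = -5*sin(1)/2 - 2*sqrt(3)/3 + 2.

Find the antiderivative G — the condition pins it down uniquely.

The integrand splits into summands that can be handled one at a time.
A general antiderivative is 3*x**5 - 2*x**4/3 - 4*x**2/3 + 3*x - 2*sqrt(x**2/2 + 3)/3 + exp(-x**3/2 - 2*x) - 5*sin(x + 1)/2 + C.
The condition gives C = -5*sin(1)/2 - 2*sqrt(3)/3 + 2 - (-5*sin(1)/2 - 2*sqrt(3)/3 + 1) = 1.
So G(x) = sqrt(2)*(18*sqrt(2)*x**5*exp(2*x)*exp(x**3/2) - 4*sqrt(2)*x**4*exp(2*x)*exp(x**3/2) - 8*sqrt(2)*x**2*exp(2*x)*exp(x**3/2) + 18*sqrt(2)*x*exp(2*x)*exp(x**3/2) - 4*sqrt(x**2 + 6)*exp(2*x)*exp(x**3/2) - 15*sqrt(2)*exp(2*x)*exp(x**3/2)*sin(x + 1) + 6*sqrt(2)*exp(2*x)*exp(x**3/2) + 6*sqrt(2))*exp(-2*x)*exp(-x**3/2)/12.
Check: d/dx[sqrt(2)*(18*sqrt(2)*x**5*exp(2*x)*exp(x**3/2) - 4*sqrt(2)*x**4*exp(2*x)*exp(x**3/2) - 8*sqrt(2)*x**2*exp(2*x)*exp(x**3/2) + 18*sqrt(2)*x*exp(2*x)*exp(x**3/2) - 4*sqrt(x**2 + 6)*exp(2*x)*exp(x**3/2) - 15*sqrt(2)*exp(2*x)*exp(x**3/2)*sin(x + 1) + 6*sqrt(2)*exp(2*x)*exp(x**3/2) + 6*sqrt(2))*exp(-2*x)*exp(-x**3/2)/12] = (90*x**4*sqrt(x**2 + 6)*exp(2*x)*exp(x**3/2) - 16*x**3*sqrt(x**2 + 6)*exp(2*x)*exp(x**3/2) - 9*x**2*sqrt(x**2 + 6) - 16*x*sqrt(x**2 + 6)*exp(2*x)*exp(x**3/2) - 2*sqrt(2)*x*exp(2*x)*exp(x**3/2) - 15*sqrt(x**2 + 6)*exp(2*x)*exp(x**3/2)*cos(x + 1) + 18*sqrt(x**2 + 6)*exp(2*x)*exp(x**3/2) - 12*sqrt(x**2 + 6))*exp(-2*x)*exp(-x**3/2)/(6*sqrt(x**2 + 6)), which equals G'(x).

G(x) = sqrt(2)*(18*sqrt(2)*x**5*exp(2*x)*exp(x**3/2) - 4*sqrt(2)*x**4*exp(2*x)*exp(x**3/2) - 8*sqrt(2)*x**2*exp(2*x)*exp(x**3/2) + 18*sqrt(2)*x*exp(2*x)*exp(x**3/2) - 4*sqrt(x**2 + 6)*exp(2*x)*exp(x**3/2) - 15*sqrt(2)*exp(2*x)*exp(x**3/2)*sin(x + 1) + 6*sqrt(2)*exp(2*x)*exp(x**3/2) + 6*sqrt(2))*exp(-2*x)*exp(-x**3/2)/12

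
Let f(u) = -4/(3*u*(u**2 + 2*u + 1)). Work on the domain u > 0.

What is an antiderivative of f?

The denominator factors as 3*u*(u + 1)**2; partial fractions split f into directly integrable pieces: 4/(3*(u + 1)) + 4/(3*(u + 1)**2) - 4/(3*u).
Check: d/du[4*(-(u + 1)*log(u) + (u + 1)*log(u + 1) - 1)/(3*(u + 1))] = -4/(3*u**3 + 6*u**2 + 3*u), which equals f(u).

An antiderivative is F(u) = 4*(-(u + 1)*log(u) + (u + 1)*log(u + 1) - 1)/(3*(u + 1)).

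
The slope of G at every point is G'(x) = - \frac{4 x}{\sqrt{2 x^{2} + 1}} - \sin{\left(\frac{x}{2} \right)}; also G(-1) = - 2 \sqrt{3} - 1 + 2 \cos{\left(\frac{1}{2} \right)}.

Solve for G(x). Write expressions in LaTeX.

G(x) = - 2 \sqrt{2 x^{2} + 1} + 2 \cos{\left(\frac{x}{2} \right)} - 1

The integrand splits into summands that can be handled one at a time.
A general antiderivative is - 2 \sqrt{2 x^{2} + 1} + 2 \cos{\left(\frac{x}{2} \right)} + C.
The condition gives C = - 2 \sqrt{3} - 1 + 2 \cos{\left(\frac{1}{2} \right)} - (- 2 \sqrt{3} + 2 \cos{\left(\frac{1}{2} \right)}) = -1.
So G(x) = - 2 \sqrt{2 x^{2} + 1} + 2 \cos{\left(\frac{x}{2} \right)} - 1.
Check: d/dx[- 2 \sqrt{2 x^{2} + 1} + 2 \cos{\left(\frac{x}{2} \right)} - 1] = \frac{- 4 x - \sqrt{2 x^{2} + 1} \sin{\left(\frac{x}{2} \right)}}{\sqrt{2 x^{2} + 1}}, which equals G'(x).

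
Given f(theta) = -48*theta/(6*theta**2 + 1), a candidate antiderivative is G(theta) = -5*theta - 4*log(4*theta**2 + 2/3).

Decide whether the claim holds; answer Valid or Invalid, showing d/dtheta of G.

d/dtheta[G] = (-30*theta**2 - 48*theta - 5)/(6*theta**2 + 1)
d/dtheta[G] - f(theta) = -5 != 0.

Invalid: d/dtheta[G] - f = -5, which is not 0.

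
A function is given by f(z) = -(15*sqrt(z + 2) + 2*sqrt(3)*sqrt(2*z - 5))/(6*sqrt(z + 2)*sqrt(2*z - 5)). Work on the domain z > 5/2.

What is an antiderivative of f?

An antiderivative is F(z) = (-4*sqrt(3)*sqrt(z + 2) - 15*sqrt(2*z - 5))/6.

For F(z) to be correct the identity F'(z) - f(z) = 0 must hold.
Check: d/dz[(-4*sqrt(3)*sqrt(z + 2) - 15*sqrt(2*z - 5))/6] = (-15*sqrt(z + 2) - 2*sqrt(3)*sqrt(2*z - 5))/(6*sqrt(z + 2)*sqrt(2*z - 5)), which equals f(z).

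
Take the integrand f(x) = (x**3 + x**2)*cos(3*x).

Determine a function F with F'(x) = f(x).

An antiderivative is F(x) = x**3*sin(3*x)/3 + x**2*sin(3*x)/3 + x**2*cos(3*x)/3 - 2*x*sin(3*x)/9 + 2*x*cos(3*x)/9 - 2*sin(3*x)/27 - 2*cos(3*x)/27.

A first test for any F(x): its x-derivative must equal f(x) identically.
Check: d/dx[x**3*sin(3*x)/3 + x**2*sin(3*x)/3 + x**2*cos(3*x)/3 - 2*x*sin(3*x)/9 + 2*x*cos(3*x)/9 - 2*sin(3*x)/27 - 2*cos(3*x)/27] = x**3*cos(3*x) + x**2*cos(3*x), which equals f(x).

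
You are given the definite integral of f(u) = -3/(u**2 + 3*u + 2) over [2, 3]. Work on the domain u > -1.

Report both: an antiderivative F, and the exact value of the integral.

The denominator factors as (u + 1)*(u + 2); partial fractions split f into directly integrable pieces: 3/(u + 2) - 3/(u + 1).
F(u) = -3*log(u + 1) + 3*log(u + 2) is an antiderivative of f.
Check: d/du[-3*log(u + 1) + 3*log(u + 2)] = -3/(u**2 + 3*u + 2) = f(u).
F(3) = -3*log(4) + 3*log(5); F(2) = -3*log(3) + 3*log(4).
Integral = F(3) - F(2) = -6*log(4) + 3*log(3) + 3*log(5).

Antiderivative: F(u) = -3*log(u + 1) + 3*log(u + 2); value = -6*log(4) + 3*log(3) + 3*log(5)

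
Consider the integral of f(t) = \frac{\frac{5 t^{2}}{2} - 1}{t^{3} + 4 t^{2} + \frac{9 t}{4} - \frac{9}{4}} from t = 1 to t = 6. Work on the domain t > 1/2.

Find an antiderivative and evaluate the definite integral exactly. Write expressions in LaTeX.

Antiderivative: F(t) = - \frac{3 \log{\left(t - \frac{1}{2} \right)}}{56} - \frac{37 \log{\left(t + \frac{3}{2} \right)}}{24} + \frac{86 \log{\left(t + 3 \right)}}{21}; value = - \frac{86 \log{\left(4 \right)}}{21} - \frac{37 \log{\left(\frac{15}{2} \right)}}{24} - \frac{3 \log{\left(\frac{11}{2} \right)}}{56} - \frac{3 \log{\left(2 \right)}}{56} + \frac{37 \log{\left(\frac{5}{2} \right)}}{24} + \frac{86 \log{\left(9 \right)}}{21}

Factor the denominator (\left(t + 3\right) \left(2 t - 1\right) \left(2 t + 3\right)) and decompose: f = - \frac{37}{12 \left(2 t + 3\right)} - \frac{3}{28 \left(2 t - 1\right)} + \frac{86}{21 \left(t + 3\right)}; each piece integrates to a log, atan, or power term.
F(t) = - \frac{3 \log{\left(t - \frac{1}{2} \right)}}{56} - \frac{37 \log{\left(t + \frac{3}{2} \right)}}{24} + \frac{86 \log{\left(t + 3 \right)}}{21} is an antiderivative of f.
Check: d/dt[- \frac{3 \log{\left(t - \frac{1}{2} \right)}}{56} - \frac{37 \log{\left(t + \frac{3}{2} \right)}}{24} + \frac{86 \log{\left(t + 3 \right)}}{21}] = \frac{10 t^{2} - 4}{4 t^{3} + 16 t^{2} + 9 t - 9}, which equals f(t).
F(6) = - \frac{37 \log{\left(\frac{15}{2} \right)}}{24} - \frac{3 \log{\left(\frac{11}{2} \right)}}{56} + \frac{86 \log{\left(9 \right)}}{21}; F(1) = - \frac{37 \log{\left(\frac{5}{2} \right)}}{24} + \frac{3 \log{\left(2 \right)}}{56} + \frac{86 \log{\left(4 \right)}}{21}.
Integral = F(6) - F(1) = - \frac{86 \log{\left(4 \right)}}{21} - \frac{37 \log{\left(\frac{15}{2} \right)}}{24} - \frac{3 \log{\left(\frac{11}{2} \right)}}{56} - \frac{3 \log{\left(2 \right)}}{56} + \frac{37 \log{\left(\frac{5}{2} \right)}}{24} + \frac{86 \log{\left(9 \right)}}{21}.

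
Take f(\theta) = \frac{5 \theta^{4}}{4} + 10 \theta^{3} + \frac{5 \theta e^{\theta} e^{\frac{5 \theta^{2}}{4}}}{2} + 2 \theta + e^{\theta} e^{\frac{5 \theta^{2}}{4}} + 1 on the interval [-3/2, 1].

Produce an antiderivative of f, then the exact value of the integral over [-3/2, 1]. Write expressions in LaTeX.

Antiderivative: F(\theta) = \frac{\theta^{5}}{4} + \frac{5 \theta^{4}}{2} + \theta^{2} + \theta + e^{\theta} e^{\frac{5 \theta^{2}}{4}}; value = - \frac{865}{128} - e^{\frac{21}{16}} + e^{\frac{9}{4}}

The integrand splits into summands that can be handled one at a time.
F(\theta) = \frac{\theta^{5}}{4} + \frac{5 \theta^{4}}{2} + \theta^{2} + \theta + e^{\theta} e^{\frac{5 \theta^{2}}{4}} is an antiderivative of f.
Check: d/d\theta[\frac{\theta^{5}}{4} + \frac{5 \theta^{4}}{2} + \theta^{2} + \theta + e^{\theta} e^{\frac{5 \theta^{2}}{4}}] = \frac{5 \theta^{4}}{4} + 10 \theta^{3} + \frac{5 \theta e^{\theta} e^{\frac{5 \theta^{2}}{4}}}{2} + 2 \theta + e^{\theta} e^{\frac{5 \theta^{2}}{4}} + 1 = f(\theta).
F(1) = \frac{19}{4} + e^{\frac{9}{4}}; F(-3/2) = e^{\frac{21}{16}} + \frac{1473}{128}.
Integral = F(1) - F(-3/2) = - \frac{865}{128} - e^{\frac{21}{16}} + e^{\frac{9}{4}}.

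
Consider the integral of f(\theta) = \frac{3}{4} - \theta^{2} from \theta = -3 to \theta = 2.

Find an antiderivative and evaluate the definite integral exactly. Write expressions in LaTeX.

Antiderivative: F(\theta) = - \frac{\theta^{3}}{3} + \frac{3 \theta}{4}; value = - \frac{95}{12}

Check any antiderivative F(\theta) by computing F'(\theta) and comparing it with f(\theta).
F(\theta) = - \frac{\theta^{3}}{3} + \frac{3 \theta}{4} is an antiderivative of f.
Check: d/d\theta[- \frac{\theta^{3}}{3} + \frac{3 \theta}{4}] = \frac{3}{4} - \theta^{2} = f(\theta).
F(2) = - \frac{7}{6}; F(-3) = \frac{27}{4}.
Integral = F(2) - F(-3) = - \frac{95}{12}.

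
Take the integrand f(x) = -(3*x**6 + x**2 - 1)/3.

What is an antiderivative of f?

Whatever form F(x) takes, F'(x) = f(x) is non-negotiable.
Check: d/dx[-x**7/7 - x**3/9 + x/3] = -x**6 - x**2/3 + 1/3, which equals f(x).

An antiderivative is F(x) = -x**7/7 - x**3/9 + x/3.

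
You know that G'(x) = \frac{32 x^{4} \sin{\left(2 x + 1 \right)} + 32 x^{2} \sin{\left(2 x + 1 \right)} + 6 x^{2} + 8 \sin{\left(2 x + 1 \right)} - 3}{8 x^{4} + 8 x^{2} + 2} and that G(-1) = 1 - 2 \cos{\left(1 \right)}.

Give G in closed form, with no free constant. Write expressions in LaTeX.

A first test for any G(x): its x-derivative must equal the given G'(x).
A general antiderivative is - \frac{3 x}{2 \left(2 x^{2} + 1\right)} - 2 \cos{\left(2 x + 1 \right)} + C.
The condition gives C = 1 - 2 \cos{\left(1 \right)} - (\frac{1}{2} - 2 \cos{\left(1 \right)}) = \frac{1}{2}.
So G(x) = - \frac{8 x^{2} \cos{\left(2 x + 1 \right)} - 2 x^{2} + 3 x + 4 \cos{\left(2 x + 1 \right)} - 1}{2 \left(2 x^{2} + 1\right)}.
Check: d/dx[- \frac{8 x^{2} \cos{\left(2 x + 1 \right)} - 2 x^{2} + 3 x + 4 \cos{\left(2 x + 1 \right)} - 1}{2 \left(2 x^{2} + 1\right)}] = \frac{32 x^{4} \sin{\left(2 x + 1 \right)} + 32 x^{2} \sin{\left(2 x + 1 \right)} + 6 x^{2} + 8 \sin{\left(2 x + 1 \right)} - 3}{8 x^{4} + 8 x^{2} + 2} = G'(x).

G(x) = - \frac{8 x^{2} \cos{\left(2 x + 1 \right)} - 2 x^{2} + 3 x + 4 \cos{\left(2 x + 1 \right)} - 1}{2 \left(2 x^{2} + 1\right)}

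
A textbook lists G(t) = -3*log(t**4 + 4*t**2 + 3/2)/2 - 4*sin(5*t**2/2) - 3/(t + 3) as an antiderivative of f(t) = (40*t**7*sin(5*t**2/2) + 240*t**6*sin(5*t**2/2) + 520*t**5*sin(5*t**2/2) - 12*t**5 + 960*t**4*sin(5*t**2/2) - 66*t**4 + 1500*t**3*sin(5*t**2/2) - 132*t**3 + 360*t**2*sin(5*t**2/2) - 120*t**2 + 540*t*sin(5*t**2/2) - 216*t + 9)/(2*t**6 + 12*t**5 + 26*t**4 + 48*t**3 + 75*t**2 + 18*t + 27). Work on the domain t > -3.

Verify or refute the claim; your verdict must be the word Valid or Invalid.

d/dt[G] = (-40*t**7*cos(5*t**2/2) - 240*t**6*cos(5*t**2/2) - 520*t**5*cos(5*t**2/2) - 12*t**5 - 960*t**4*cos(5*t**2/2) - 66*t**4 - 1500*t**3*cos(5*t**2/2) - 132*t**3 - 360*t**2*cos(5*t**2/2) - 120*t**2 - 540*t*cos(5*t**2/2) - 216*t + 9)/(2*t**6 + 12*t**5 + 26*t**4 + 48*t**3 + 75*t**2 + 18*t + 27)
d/dt[G] - f(t) = -20*t*sin(5*t**2/2) - 20*t*cos(5*t**2/2) != 0.

Invalid: d/dt[G] - f = -20*t*sin(5*t**2/2) - 20*t*cos(5*t**2/2), which is not 0.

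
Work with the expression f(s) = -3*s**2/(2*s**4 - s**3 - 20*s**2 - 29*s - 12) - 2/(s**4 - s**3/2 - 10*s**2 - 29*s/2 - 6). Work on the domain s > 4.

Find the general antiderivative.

Factor the denominator ((s - 4)*(s + 1)**2*(2*s + 3)) and decompose: f = 86/(11*(2*s + 3)) - 93/(25*(s + 1)) + 7/(5*(s + 1)**2) - 52/(275*(s - 4)); each piece integrates to a log, atan, or power term.
Check: d/ds[-52*log(s - 4)/275 - 93*log(s + 1)/25 + 43*log(s + 3/2)/11 - 7/(5*s + 5)] = (-3*s**2 - 4)/(2*s**4 - s**3 - 20*s**2 - 29*s - 12), which equals f(s).

F(s) = -52*log(s - 4)/275 - 93*log(s + 1)/25 + 43*log(s + 3/2)/11 - 7/(5*s + 5) + C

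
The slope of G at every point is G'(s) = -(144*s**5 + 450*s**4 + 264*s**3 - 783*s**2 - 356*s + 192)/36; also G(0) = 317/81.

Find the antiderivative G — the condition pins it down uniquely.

Differentiate the proposed G(s) back; it has to land on the given G'(s).
A general antiderivative is s**5/2 + 3*s**3/2 + 5*s**2/2 + 2*(-s**2 - 3*s/2 + 4/3)**3/3 + 1/3 + C.
The condition gives C = 317/81 - (155/81) = 2.
So G(s) = -(216*s**6 + 810*s**5 + 594*s**4 - 2349*s**3 - 1602*s**2 + 1728*s - 1268)/324.
Check: d/ds[-(216*s**6 + 810*s**5 + 594*s**4 - 2349*s**3 - 1602*s**2 + 1728*s - 1268)/324] = -4*s**5 - 25*s**4/2 - 22*s**3/3 + 87*s**2/4 + 89*s/9 - 16/3, which equals G'(s).

G(s) = -(216*s**6 + 810*s**5 + 594*s**4 - 2349*s**3 - 1602*s**2 + 1728*s - 1268)/324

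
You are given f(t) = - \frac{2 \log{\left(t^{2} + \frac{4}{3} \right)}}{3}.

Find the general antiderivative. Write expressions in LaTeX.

Whatever form F(t) takes, F'(t) = f(t) is non-negotiable.
Check: d/dt[- \frac{2 t \log{\left(t^{2} + \frac{4}{3} \right)}}{3} + \frac{4 t}{3} - \frac{8 \sqrt{3} \operatorname{atan}{\left(\frac{\sqrt{3} t}{2} \right)}}{9}] = - \frac{2 \log{\left(t^{2} + \frac{4}{3} \right)}}{3} = f(t).

F(t) = - \frac{2 t \log{\left(t^{2} + \frac{4}{3} \right)}}{3} + \frac{4 t}{3} - \frac{8 \sqrt{3} \operatorname{atan}{\left(\frac{\sqrt{3} t}{2} \right)}}{9} + C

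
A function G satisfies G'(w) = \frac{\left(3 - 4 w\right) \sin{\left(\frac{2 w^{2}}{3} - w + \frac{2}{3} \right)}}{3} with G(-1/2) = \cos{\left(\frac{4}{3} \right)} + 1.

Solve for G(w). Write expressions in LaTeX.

G(w) = \cos{\left(\frac{2 w^{2}}{3} - w + \frac{2}{3} \right)} + 1

The substitution u = \frac{2 w^{2}}{3} - w + \frac{2}{3} works: G'(w) is exactly (dG/du)*(du/dw) for that inner function.
A general antiderivative is \cos{\left(\frac{2 w^{2}}{3} - w + \frac{2}{3} \right)} + C.
The condition gives C = \cos{\left(\frac{4}{3} \right)} + 1 - (\cos{\left(\frac{4}{3} \right)}) = 1.
So G(w) = \cos{\left(\frac{2 w^{2}}{3} - w + \frac{2}{3} \right)} + 1.
Check: d/dw[\cos{\left(\frac{2 w^{2}}{3} - w + \frac{2}{3} \right)} + 1] = - \frac{4 w \sin{\left(\frac{2 w^{2}}{3} - w + \frac{2}{3} \right)}}{3} + \sin{\left(\frac{2 w^{2}}{3} - w + \frac{2}{3} \right)}, which equals G'(w).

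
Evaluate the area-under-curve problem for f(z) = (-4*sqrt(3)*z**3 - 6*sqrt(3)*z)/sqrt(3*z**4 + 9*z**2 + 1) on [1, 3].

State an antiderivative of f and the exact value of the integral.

The substitution u = z**4 + 3*z**2 + 1/3 works: f is exactly (dF/du)*(du/dz) for that inner function.
F(z) = -2*sqrt(z**4 + 3*z**2 + 1/3) is an antiderivative of f.
Check: d/dz[-2*sqrt(z**4 + 3*z**2 + 1/3)] = (-4*sqrt(3)*z**3 - 6*sqrt(3)*z)/sqrt(3*z**4 + 9*z**2 + 1) = f(z).
F(3) = -10*sqrt(39)/3; F(1) = -2*sqrt(39)/3.
Integral = F(3) - F(1) = -8*sqrt(39)/3.

Antiderivative: F(z) = -2*sqrt(z**4 + 3*z**2 + 1/3); value = -8*sqrt(39)/3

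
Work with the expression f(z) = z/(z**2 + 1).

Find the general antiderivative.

F(z) = log(z**2 + 1)/2 + C

f matches the chain-rule pattern g'(h)*h' with inner function h(z) = 2*z**2 + 2; substituting u = h(z) collapses the integral.
Check: d/dz[log(z**2 + 1)/2] = z/(z**2 + 1) = f(z).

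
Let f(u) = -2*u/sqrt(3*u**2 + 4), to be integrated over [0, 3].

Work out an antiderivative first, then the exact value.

Antiderivative: F(u) = -2*sqrt(3*u**2 + 4)/3; value = 4/3 - 2*sqrt(31)/3

f matches the chain-rule pattern g'(h)*h' with inner function h(u) = 3*u**2 + 4; substituting w = h(u) collapses the integral.
F(u) = -2*sqrt(3*u**2 + 4)/3 is an antiderivative of f.
Check: d/du[-2*sqrt(3*u**2 + 4)/3] = -2*u/sqrt(3*u**2 + 4) = f(u).
F(3) = -2*sqrt(31)/3; F(0) = -4/3.
Integral = F(3) - F(0) = 4/3 - 2*sqrt(31)/3.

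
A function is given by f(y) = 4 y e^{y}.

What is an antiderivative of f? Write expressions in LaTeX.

f has the shape u'v + uv' for u = 4 y - 4 and v = e^{y} — it is the derivative of the product u*v.
Check: d/dy[4 \left(y - 1\right) e^{y}] = 4 y e^{y} = f(y).

An antiderivative is F(y) = 4 \left(y - 1\right) e^{y}.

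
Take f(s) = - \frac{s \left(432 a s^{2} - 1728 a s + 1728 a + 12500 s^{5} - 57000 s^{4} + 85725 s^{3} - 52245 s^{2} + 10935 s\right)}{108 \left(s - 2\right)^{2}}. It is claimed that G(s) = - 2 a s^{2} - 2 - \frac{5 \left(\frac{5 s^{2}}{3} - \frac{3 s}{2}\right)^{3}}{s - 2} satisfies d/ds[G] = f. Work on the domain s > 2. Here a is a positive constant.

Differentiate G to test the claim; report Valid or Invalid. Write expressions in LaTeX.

d/ds[G] = \frac{- 432 a s^{3} + 1728 a s^{2} - 1728 a s - 12500 s^{6} + 57000 s^{5} - 85725 s^{4} + 52245 s^{3} - 10935 s^{2}}{108 s^{2} - 432 s + 432}
This equals f(s) exactly, so the claim holds.

Valid: G'(s) = f(s).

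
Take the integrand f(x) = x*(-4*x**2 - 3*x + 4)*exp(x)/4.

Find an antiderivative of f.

f has the shape u'v + uv' for u = -x**3 + 9*x**2/4 - 7*x/2 + 7/2 and v = exp(x) — it is the derivative of the product u*v.
Check: d/dx[-(4*x**3 - 9*x**2 + 14*x - 14)*exp(x)/4] = -x**3*exp(x) - 3*x**2*exp(x)/4 + x*exp(x), which equals f(x).

An antiderivative is F(x) = -(4*x**3 - 9*x**2 + 14*x - 14)*exp(x)/4.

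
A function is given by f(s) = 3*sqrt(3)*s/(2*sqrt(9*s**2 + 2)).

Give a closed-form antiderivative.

An antiderivative is F(s) = sqrt(3)*sqrt(9*s**2 + 2)/6.

f matches the chain-rule pattern g'(h)*h' with inner function h(s) = 3*s**2 + 2/3; substituting u = h(s) collapses the integral.
Check: d/ds[sqrt(3)*sqrt(9*s**2 + 2)/6] = 3*sqrt(3)*s/(2*sqrt(9*s**2 + 2)) = f(s).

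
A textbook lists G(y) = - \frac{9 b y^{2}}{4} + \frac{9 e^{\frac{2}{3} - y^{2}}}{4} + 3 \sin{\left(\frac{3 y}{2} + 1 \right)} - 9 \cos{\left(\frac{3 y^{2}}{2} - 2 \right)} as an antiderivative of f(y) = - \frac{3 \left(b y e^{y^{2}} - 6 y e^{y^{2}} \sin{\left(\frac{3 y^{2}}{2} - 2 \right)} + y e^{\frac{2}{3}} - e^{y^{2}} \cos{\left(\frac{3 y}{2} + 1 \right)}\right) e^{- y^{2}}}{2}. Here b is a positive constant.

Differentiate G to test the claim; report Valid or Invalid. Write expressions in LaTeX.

d/dy[G] = \frac{\left(- \frac{9 b y e^{y^{2}}}{e^{\frac{2}{3}}} + \frac{54 y e^{y^{2}} \sin{\left(\frac{3 y^{2}}{2} - 2 \right)}}{e^{\frac{2}{3}}} - 9 y + \frac{9 e^{y^{2}} \cos{\left(\frac{3 y}{2} + 1 \right)}}{e^{\frac{2}{3}}}\right) e^{\frac{2}{3}} e^{- y^{2}}}{2}
d/dy[G] - f(y) = \left(- \frac{3 b y e^{y^{2}}}{e^{\frac{2}{3}}} + \frac{18 y e^{y^{2}} \sin{\left(\frac{3 y^{2}}{2} - 2 \right)}}{e^{\frac{2}{3}}} - 3 y + \frac{3 e^{y^{2}} \cos{\left(\frac{3 y}{2} + 1 \right)}}{e^{\frac{2}{3}}}\right) e^{\frac{2}{3}} e^{- y^{2}} != 0.

Invalid: d/dy[G] - f = \left(- \frac{3 b y e^{y^{2}}}{e^{\frac{2}{3}}} + \frac{18 y e^{y^{2}} \sin{\left(\frac{3 y^{2}}{2} - 2 \right)}}{e^{\frac{2}{3}}} - 3 y + \frac{3 e^{y^{2}} \cos{\left(\frac{3 y}{2} + 1 \right)}}{e^{\frac{2}{3}}}\right) e^{\frac{2}{3}} e^{- y^{2}}, which is not 0.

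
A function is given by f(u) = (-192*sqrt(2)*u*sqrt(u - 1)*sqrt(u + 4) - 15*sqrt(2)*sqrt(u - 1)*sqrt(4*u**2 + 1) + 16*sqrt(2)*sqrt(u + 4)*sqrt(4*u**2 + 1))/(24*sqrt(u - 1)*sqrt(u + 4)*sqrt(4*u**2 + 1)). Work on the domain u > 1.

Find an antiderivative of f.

An antiderivative is F(u) = sqrt(2)*(16*sqrt(u - 1) - 15*sqrt(u + 4) - 24*sqrt(4*u**2 + 1))/12.

A first test for any F(u): its u-derivative must equal f(u) identically.
Check: d/du[sqrt(2)*(16*sqrt(u - 1) - 15*sqrt(u + 4) - 24*sqrt(4*u**2 + 1))/12] = (-192*sqrt(2)*u*sqrt(u - 1)*sqrt(u + 4) - 15*sqrt(2)*sqrt(u - 1)*sqrt(4*u**2 + 1) + 16*sqrt(2)*sqrt(u + 4)*sqrt(4*u**2 + 1))/(24*sqrt(u - 1)*sqrt(u + 4)*sqrt(4*u**2 + 1)) = f(u).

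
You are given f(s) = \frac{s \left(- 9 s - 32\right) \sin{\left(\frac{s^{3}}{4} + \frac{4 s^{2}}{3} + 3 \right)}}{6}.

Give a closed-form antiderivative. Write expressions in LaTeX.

f matches the chain-rule pattern g'(h)*h' with inner function h(s) = \frac{s^{3}}{4} + \frac{4 s^{2}}{3} + 3; substituting u = h(s) collapses the integral.
Check: d/ds[2 \cos{\left(\frac{s^{3}}{4} + \frac{4 s^{2}}{3} + 3 \right)}] = - \frac{3 s^{2} \sin{\left(\frac{s^{3}}{4} + \frac{4 s^{2}}{3} + 3 \right)}}{2} - \frac{16 s \sin{\left(\frac{s^{3}}{4} + \frac{4 s^{2}}{3} + 3 \right)}}{3}, which equals f(s).

An antiderivative is F(s) = 2 \cos{\left(\frac{s^{3}}{4} + \frac{4 s^{2}}{3} + 3 \right)}.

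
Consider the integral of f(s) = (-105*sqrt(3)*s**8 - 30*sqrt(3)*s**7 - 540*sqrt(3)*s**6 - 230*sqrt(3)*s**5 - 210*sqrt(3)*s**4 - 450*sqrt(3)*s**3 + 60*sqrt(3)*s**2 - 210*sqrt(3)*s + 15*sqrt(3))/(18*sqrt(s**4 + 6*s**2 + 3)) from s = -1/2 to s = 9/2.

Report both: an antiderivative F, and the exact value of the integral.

Recognize the product-rule pattern: f = u'v + uv' with u = 5*sqrt(s**4/3 + 2*s**2 + 1)/3, v = -3*s**5/2 - s**4/2 - 2*s**2 + s/2 - 3/2, so integration by parts undoes it.
F(s) = -5*sqrt(3)*sqrt(s**4 + 6*s**2 + 3)*(3*s**5 + s**4 + 4*s**2 - s + 3)/18 is an antiderivative of f.
Check: d/ds[-5*sqrt(3)*sqrt(s**4 + 6*s**2 + 3)*(3*s**5 + s**4 + 4*s**2 - s + 3)/18] = (-105*sqrt(3)*s**8 - 30*sqrt(3)*s**7 - 540*sqrt(3)*s**6 - 230*sqrt(3)*s**5 - 210*sqrt(3)*s**4 - 450*sqrt(3)*s**3 + 60*sqrt(3)*s**2 - 210*sqrt(3)*s + 15*sqrt(3))/(18*sqrt(s**4 + 6*s**2 + 3)) = f(s).
F(9/2) = -321355*sqrt(2851)/256; F(-1/2) = -715*sqrt(219)/2304.
Integral = F(9/2) - F(-1/2) = -321355*sqrt(2851)/256 + 715*sqrt(219)/2304.

Antiderivative: F(s) = -5*sqrt(3)*sqrt(s**4 + 6*s**2 + 3)*(3*s**5 + s**4 + 4*s**2 - s + 3)/18; value = -321355*sqrt(2851)/256 + 715*sqrt(219)/2304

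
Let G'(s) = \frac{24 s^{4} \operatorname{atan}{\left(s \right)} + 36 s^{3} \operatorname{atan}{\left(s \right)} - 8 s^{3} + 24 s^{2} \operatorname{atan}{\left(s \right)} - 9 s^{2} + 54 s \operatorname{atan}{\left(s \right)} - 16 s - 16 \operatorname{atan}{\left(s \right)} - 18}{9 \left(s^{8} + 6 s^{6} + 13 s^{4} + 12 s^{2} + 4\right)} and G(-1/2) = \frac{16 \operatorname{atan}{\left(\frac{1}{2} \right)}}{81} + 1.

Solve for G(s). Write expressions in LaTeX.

G(s) = \frac{9 s^{4} + 27 s^{2} - 8 s \operatorname{atan}{\left(s \right)} - 9 \operatorname{atan}{\left(s \right)} + 18}{9 \left(s^{2} + 1\right) \left(s^{2} + 2\right)}

A first test for any G(s): its s-derivative must equal the given G'(s).
A general antiderivative is \frac{2 \left(- \frac{4 s}{3} - \frac{3}{2}\right) \operatorname{atan}{\left(s \right)}}{3 \left(s^{4} + 3 s^{2} + 2\right)} + C.
The condition gives C = \frac{16 \operatorname{atan}{\left(\frac{1}{2} \right)}}{81} + 1 - (\frac{16 \operatorname{atan}{\left(\frac{1}{2} \right)}}{81}) = 1.
So G(s) = \frac{9 s^{4} + 27 s^{2} - 8 s \operatorname{atan}{\left(s \right)} - 9 \operatorname{atan}{\left(s \right)} + 18}{9 \left(s^{2} + 1\right) \left(s^{2} + 2\right)}.
Check: d/ds[\frac{9 s^{4} + 27 s^{2} - 8 s \operatorname{atan}{\left(s \right)} - 9 \operatorname{atan}{\left(s \right)} + 18}{9 \left(s^{2} + 1\right) \left(s^{2} + 2\right)}] = \frac{24 s^{4} \operatorname{atan}{\left(s \right)} + 36 s^{3} \operatorname{atan}{\left(s \right)} - 8 s^{3} + 24 s^{2} \operatorname{atan}{\left(s \right)} - 9 s^{2} + 54 s \operatorname{atan}{\left(s \right)} - 16 s - 16 \operatorname{atan}{\left(s \right)} - 18}{9 s^{8} + 54 s^{6} + 117 s^{4} + 108 s^{2} + 36}, which equals G'(s).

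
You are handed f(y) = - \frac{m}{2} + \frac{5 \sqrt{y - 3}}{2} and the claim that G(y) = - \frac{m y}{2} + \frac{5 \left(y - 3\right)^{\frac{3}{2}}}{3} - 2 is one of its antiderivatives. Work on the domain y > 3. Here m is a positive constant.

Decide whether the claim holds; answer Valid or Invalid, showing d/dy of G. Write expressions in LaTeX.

Valid. The derivative of G reproduces f.

d/dy[G] = - \frac{m}{2} + \frac{5 \sqrt{y - 3}}{2}
This equals f(y) exactly, so the claim holds.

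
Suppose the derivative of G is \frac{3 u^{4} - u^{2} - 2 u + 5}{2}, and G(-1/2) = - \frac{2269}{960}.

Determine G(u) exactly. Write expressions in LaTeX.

G(u) = \frac{3 u^{5}}{10} - \frac{u^{3}}{6} - \frac{u^{2}}{2} + \frac{5 u}{2} - 1

Check a candidate G(u) by differentiating: d/du[G] must match the given G'(u).
A general antiderivative is \frac{3 u^{5}}{10} - \frac{u^{3}}{6} - \frac{u^{2}}{2} + \frac{5 u}{2} + C.
The condition gives C = - \frac{2269}{960} - (- \frac{1309}{960}) = -1.
So G(u) = \frac{3 u^{5}}{10} - \frac{u^{3}}{6} - \frac{u^{2}}{2} + \frac{5 u}{2} - 1.
Check: d/du[\frac{3 u^{5}}{10} - \frac{u^{3}}{6} - \frac{u^{2}}{2} + \frac{5 u}{2} - 1] = \frac{3 u^{4}}{2} - \frac{u^{2}}{2} - u + \frac{5}{2}, which equals G'(u).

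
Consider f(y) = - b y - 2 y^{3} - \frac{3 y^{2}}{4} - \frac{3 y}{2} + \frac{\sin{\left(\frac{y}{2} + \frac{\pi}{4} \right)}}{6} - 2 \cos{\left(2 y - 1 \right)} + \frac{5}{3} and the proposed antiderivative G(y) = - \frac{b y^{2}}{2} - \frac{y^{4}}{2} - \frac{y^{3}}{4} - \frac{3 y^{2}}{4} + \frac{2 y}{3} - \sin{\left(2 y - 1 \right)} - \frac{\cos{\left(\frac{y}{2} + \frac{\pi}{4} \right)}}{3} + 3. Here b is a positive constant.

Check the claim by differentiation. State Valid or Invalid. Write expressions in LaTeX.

d/dy[G] = - b y - 2 y^{3} - \frac{3 y^{2}}{4} - \frac{3 y}{2} + \frac{\sin{\left(\frac{y}{2} + \frac{\pi}{4} \right)}}{6} - 2 \cos{\left(2 y - 1 \right)} + \frac{2}{3}
d/dy[G] - f(y) = -1 != 0.

Invalid: d/dy[G] - f = -1, which is not 0.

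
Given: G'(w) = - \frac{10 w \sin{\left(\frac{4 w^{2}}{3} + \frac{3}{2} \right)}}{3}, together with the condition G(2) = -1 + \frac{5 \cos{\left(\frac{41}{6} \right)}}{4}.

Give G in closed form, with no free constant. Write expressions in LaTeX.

G(w) = \frac{5 \cos{\left(\frac{4 w^{2}}{3} + \frac{3}{2} \right)}}{4} - 1

The substitution u = \frac{4 w^{2}}{3} + \frac{3}{2} works: G'(w) is exactly (dG/du)*(du/dw) for that inner function.
A general antiderivative is \frac{5 \cos{\left(\frac{4 w^{2}}{3} + \frac{3}{2} \right)}}{4} + C.
The condition gives C = -1 + \frac{5 \cos{\left(\frac{41}{6} \right)}}{4} - (\frac{5 \cos{\left(\frac{41}{6} \right)}}{4}) = -1.
So G(w) = \frac{5 \cos{\left(\frac{4 w^{2}}{3} + \frac{3}{2} \right)}}{4} - 1.
Check: d/dw[\frac{5 \cos{\left(\frac{4 w^{2}}{3} + \frac{3}{2} \right)}}{4} - 1] = - \frac{10 w \sin{\left(\frac{4 w^{2}}{3} + \frac{3}{2} \right)}}{3} = G'(w).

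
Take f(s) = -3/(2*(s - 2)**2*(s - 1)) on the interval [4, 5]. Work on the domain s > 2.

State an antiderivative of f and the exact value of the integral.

Antiderivative: F(s) = (3*s*log(s - 2) - 3*s*log(s - 1) - 6*log(s - 2) + 6*log(s - 1) + 3)/(2*s - 4); value = -3*log(4)/2 - 3*log(2)/2 - 1/4 + 3*log(3)

The denominator factors as 2*(s - 2)**2*(s - 1); partial fractions split f into directly integrable pieces: -3/(2*(s - 1)) + 3/(2*(s - 2)) - 3/(2*(s - 2)**2).
F(s) = (3*s*log(s - 2) - 3*s*log(s - 1) - 6*log(s - 2) + 6*log(s - 1) + 3)/(2*s - 4) is an antiderivative of f.
Check: d/ds[(3*s*log(s - 2) - 3*s*log(s - 1) - 6*log(s - 2) + 6*log(s - 1) + 3)/(2*s - 4)] = -3/(2*s**3 - 10*s**2 + 16*s - 8), which equals f(s).
F(5) = -3*log(4)/2 + 1/2 + 3*log(3)/2; F(4) = -3*log(3)/2 + 3/4 + 3*log(2)/2.
Integral = F(5) - F(4) = -3*log(4)/2 - 3*log(2)/2 - 1/4 + 3*log(3).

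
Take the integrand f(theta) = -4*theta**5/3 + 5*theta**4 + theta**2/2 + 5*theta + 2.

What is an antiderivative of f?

The integrand splits into summands that can be handled one at a time.
Check: d/dtheta[-2*theta**6/9 + theta**5 + theta**3/6 + 5*theta**2/2 + 2*theta] = -4*theta**5/3 + 5*theta**4 + theta**2/2 + 5*theta + 2 = f(theta).

An antiderivative is F(theta) = -2*theta**6/9 + theta**5 + theta**3/6 + 5*theta**2/2 + 2*theta.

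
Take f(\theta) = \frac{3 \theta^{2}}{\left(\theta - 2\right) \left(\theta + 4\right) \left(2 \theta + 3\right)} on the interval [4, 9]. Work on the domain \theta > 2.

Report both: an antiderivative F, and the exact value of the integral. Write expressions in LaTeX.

Antiderivative: F(\theta) = \frac{2 \log{\left(\theta - 2 \right)}}{7} - \frac{27 \log{\left(\theta + \frac{3}{2} \right)}}{70} + \frac{8 \log{\left(\theta + 4 \right)}}{5}; value = - \frac{8 \log{\left(8 \right)}}{5} - \frac{27 \log{\left(\frac{21}{2} \right)}}{70} - \frac{2 \log{\left(2 \right)}}{7} + \frac{2 \log{\left(7 \right)}}{7} + \frac{27 \log{\left(\frac{11}{2} \right)}}{70} + \frac{8 \log{\left(13 \right)}}{5}

Factor the denominator (\left(\theta - 2\right) \left(\theta + 4\right) \left(2 \theta + 3\right)) and decompose: f = - \frac{27}{35 \left(2 \theta + 3\right)} + \frac{8}{5 \left(\theta + 4\right)} + \frac{2}{7 \left(\theta - 2\right)}; each piece integrates to a log, atan, or power term.
F(\theta) = \frac{2 \log{\left(\theta - 2 \right)}}{7} - \frac{27 \log{\left(\theta + \frac{3}{2} \right)}}{70} + \frac{8 \log{\left(\theta + 4 \right)}}{5} is an antiderivative of f.
Check: d/d\theta[\frac{2 \log{\left(\theta - 2 \right)}}{7} - \frac{27 \log{\left(\theta + \frac{3}{2} \right)}}{70} + \frac{8 \log{\left(\theta + 4 \right)}}{5}] = \frac{3 \theta^{2}}{2 \theta^{3} + 7 \theta^{2} - 10 \theta - 24}, which equals f(\theta).
F(9) = - \frac{27 \log{\left(\frac{21}{2} \right)}}{70} + \frac{2 \log{\left(7 \right)}}{7} + \frac{8 \log{\left(13 \right)}}{5}; F(4) = - \frac{27 \log{\left(\frac{11}{2} \right)}}{70} + \frac{2 \log{\left(2 \right)}}{7} + \frac{8 \log{\left(8 \right)}}{5}.
Integral = F(9) - F(4) = - \frac{8 \log{\left(8 \right)}}{5} - \frac{27 \log{\left(\frac{21}{2} \right)}}{70} - \frac{2 \log{\left(2 \right)}}{7} + \frac{2 \log{\left(7 \right)}}{7} + \frac{27 \log{\left(\frac{11}{2} \right)}}{70} + \frac{8 \log{\left(13 \right)}}{5}.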